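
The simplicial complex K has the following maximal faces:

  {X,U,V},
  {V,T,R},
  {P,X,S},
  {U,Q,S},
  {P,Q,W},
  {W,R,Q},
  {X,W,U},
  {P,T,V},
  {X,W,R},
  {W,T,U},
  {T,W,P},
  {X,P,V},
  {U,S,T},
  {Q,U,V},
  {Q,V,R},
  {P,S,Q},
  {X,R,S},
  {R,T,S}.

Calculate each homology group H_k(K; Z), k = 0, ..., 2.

H_0 = Z,  H_1 = Z^2,  H_2 = Z.

Fix the vertex order P < Q < R < S < T < U < V < W < X and write every simplex with vertices in increasing order. Then dim K = 2 and the simplices of K are:

  0-simplices (9): P, Q, R, S, T, U, V, W, X
  1-simplices (27): PQ, PS, PT, PV, PW, PX, QR, QS, QU, QV, QW, RS, RT, RV, RW, RX, ST, SU, SX, TU, TV, TW, UV, UW, UX, VX, WX
  2-simplices (18): PQS, PQW, PSX, PTV, PTW, PVX, QRV, QRW, QSU, QUV, RST, RSX, RTV, RWX, STU, TUW, UVX, UWX

giving chain groups C_0 ≅ Z^9, C_1 ≅ Z^27, C_2 ≅ Z^18.

Boundary ∂_1: C_1 → C_0 sends each edge [p,q] (with p < q) to q − p.
As a 9×27 matrix over Z this has rank 8, with invariant factors (1,1,1,1,1,1,1,1).

The boundary map ∂_2: C_2 → C_1 sends each 2-simplex [p,q,r] to [q,r] − [p,r] + [p,q]. For instance
  ∂RST = ST − RT + RS,
  ∂PSX = SX − PX + PS.
This gives a 27×18 integer matrix of rank 17; reducing to Smith normal form yields diagonal entries (1,1,1,1,1,1,1,1,1,1,1,1,1,1,1,1,1).

Computing H_k = (kernel of ∂_k) / (image of ∂_{k+1}):

  H_0: rank C_0 − rank ∂_1 = 9 − 8 = 1, and the invariant factors of ∂_1 are all 1, so H_0 ≅ Z.
  H_1: rank ker ∂_1 − rank ∂_2 = (27 − 8) − 17 = 2, and the invariant factors of ∂_2 are all 1, so H_1 ≅ Z^2.
  H_2: rank ker ∂_2 − rank ∂_3 = (18 − 17) − 0 = 1, and there is no ∂_3, so H_2 ≅ Z.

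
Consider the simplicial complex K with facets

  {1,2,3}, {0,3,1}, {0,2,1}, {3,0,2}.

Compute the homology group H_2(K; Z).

H_2 = Z.

We work with the vertex ordering 0 < 1 < 2 < 3. The simplices of K, each written with vertices in increasing order, are:

  0-simplices (4): [0], [1], [2], [3]
  1-simplices (6): [0,1], [0,2], [0,3], [1,2], [1,3], [2,3]
  2-simplices (4): [0,1,2], [0,1,3], [0,2,3], [1,2,3]

giving chain groups C_0 ≅ Z^4, C_1 ≅ Z^6, C_2 ≅ Z^4.

Boundary ∂_1: C_1 → C_0 maps an edge to its endpoints' difference, ∂[p,q] = q − p. For instance
  ∂[1,3] = [3] − [1].
The 4×6 boundary matrix has rank 3 and Smith normal form diag(1,1,1).

Boundary ∂_2: C_2 → C_1 maps a triangle to the signed sum of its edges. For instance
  ∂[0,1,3] = [1,3] − [0,3] + [0,1],
  ∂[0,1,2] = [1,2] − [0,2] + [0,1].
As a 6×4 matrix over Z this has rank 3, with invariant factors (1,1,1).

Now H_k = ker ∂_k / im ∂_{k+1}, so:

  H_2: rank ker ∂_2 − rank ∂_3 = (4 − 3) − 0 = 1, and there is no ∂_3, so H_2 = Z.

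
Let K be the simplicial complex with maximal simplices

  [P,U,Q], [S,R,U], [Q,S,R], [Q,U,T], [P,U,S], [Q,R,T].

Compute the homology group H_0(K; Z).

H_0 = Z.

Take the total order P < Q < R < S < T < U on the vertex set. Then K (dimension 2) consists of the simplices:

  0-simplices (6): P, Q, R, S, T, U
  1-simplices (12): PQ, PS, PU, QR, QS, QT, QU, RS, RT, RU, SU, TU
  2-simplices (6): PQU, PSU, QRS, QRT, QTU, RSU

Hence C_0 ≅ Z^6, C_1 ≅ Z^12, C_2 ≅ Z^6.

The boundary map ∂_1: C_1 → C_0 sends each edge [p,q] (with p < q) to q − p. For instance
  ∂QS = S − Q.
This gives a 6×12 integer matrix of rank 5; reducing to Smith normal form yields diagonal entries (1,1,1,1,1).

∂_2: C_2 → C_1 maps a triangle to the signed sum of its edges. For instance
  ∂QTU = TU − QU + QT,
  ∂PSU = SU − PU + PS.
As a 12×6 matrix over Z this has rank 6, with invariant factors (1,1,1,1,1,1).

Now H_k = ker ∂_k / im ∂_{k+1}, so:

  H_0: rank C_0 − rank ∂_1 = 6 − 5 = 1, and the invariant factors of ∂_1 are all 1, so H_0 ≅ Z.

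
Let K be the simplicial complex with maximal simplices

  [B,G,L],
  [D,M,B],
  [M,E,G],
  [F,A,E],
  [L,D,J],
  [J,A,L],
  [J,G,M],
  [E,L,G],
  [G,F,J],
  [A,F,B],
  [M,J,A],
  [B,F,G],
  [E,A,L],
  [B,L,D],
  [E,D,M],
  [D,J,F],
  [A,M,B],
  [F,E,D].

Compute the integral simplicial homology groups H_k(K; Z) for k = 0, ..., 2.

H_0 = Z,  H_1 = Z^2,  H_2 = Z.

Take the total order A < B < D < E < F < G < J < L < M on the vertex set. Then K (dimension 2) consists of the simplices:

  0-simplices (9): A, B, D, E, F, G, J, L, M
  1-simplices (27): AB, AE, AF, AJ, AL, AM, BD, BF, BG, BL, BM, DE, DF, DJ, DL, DM, EF, EG, EL, EM, FG, FJ, GJ, GL, GM, JL, JM
  2-simplices (18): ABF, ABM, AEF, AEL, AJL, AJM, BDL, BDM, BFG, BGL, DEF, DEM, DFJ, DJL, EGL, EGM, FGJ, GJM

Hence C_0 ≅ Z^9, C_1 ≅ Z^27, C_2 ≅ Z^18.

∂_1: C_1 → C_0 maps an edge to its endpoints' difference, ∂[p,q] = q − p. For instance
  ∂JL = L − J.
This gives a 9×27 integer matrix of rank 8; reducing to Smith normal form yields diagonal entries (1,1,1,1,1,1,1,1).

Boundary ∂_2: C_2 → C_1 sends each 2-simplex [p,q,r] to [q,r] − [p,r] + [p,q]. For instance
  ∂EGL = GL − EL + EG,
  ∂AEL = EL − AL + AE.
The 27×18 boundary matrix has rank 17 and Smith normal form diag(1,1,1,1,1,1,1,1,1,1,1,1,1,1,1,1,1).

Reading off H_k = ker ∂_k / im ∂_{k+1}:

  H_0: rank C_0 − rank ∂_1 = 9 − 8 = 1, and the invariant factors of ∂_1 are all 1, so H_0 ≅ Z.
  H_1: rank ker ∂_1 − rank ∂_2 = (27 − 8) − 17 = 2, and the invariant factors of ∂_2 are all 1, so H_1 ≅ Z^2.
  H_2: rank ker ∂_2 − rank ∂_3 = (18 − 17) − 0 = 1, and there is no ∂_3, so H_2 ≅ Z.

As a check, the Euler characteristic is 9 − 27 + 18 = 0, which agrees with 1 − 2 + 1 = 0.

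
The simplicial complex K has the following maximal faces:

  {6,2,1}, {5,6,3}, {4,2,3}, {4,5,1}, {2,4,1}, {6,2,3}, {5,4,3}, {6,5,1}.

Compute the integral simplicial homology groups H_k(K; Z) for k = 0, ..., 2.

H_0 = Z,  H_1 = 0,  H_2 = Z.

Fix the vertex order 1 < 2 < 3 < 4 < 5 < 6 and write every simplex with vertices in increasing order. Then dim K = 2 and the simplices of K are:

  0-simplices (6): [1], [2], [3], [4], [5], [6]
  1-simplices (12): [1,2], [1,4], [1,5], [1,6], [2,3], [2,4], [2,6], [3,4], [3,5], [3,6], [4,5], [5,6]
  2-simplices (8): [1,2,4], [1,2,6], [1,4,5], [1,5,6], [2,3,4], [2,3,6], [3,4,5], [3,5,6]

giving chain groups C_0 ≅ Z^6, C_1 ≅ Z^12, C_2 ≅ Z^8.

Boundary ∂_1: C_1 → C_0 maps an edge to its endpoints' difference, ∂[p,q] = q − p.
As a 6×12 matrix over Z this has rank 5, with invariant factors (1,1,1,1,1).

The boundary map ∂_2: C_2 → C_1 acts by ∂[p,q,r] = [q,r] − [p,r] + [p,q]. For instance
  ∂[1,2,6] = [2,6] − [1,6] + [1,2],
  ∂[2,3,6] = [3,6] − [2,6] + [2,3].
As a 12×8 matrix over Z this has rank 7, with invariant factors (1,1,1,1,1,1,1).

Reading off H_k = ker ∂_k / im ∂_{k+1}:

  H_0: rank C_0 − rank ∂_1 = 6 − 5 = 1, and the invariant factors of ∂_1 are all 1, so H_0 ≅ Z.
  H_1: rank ker ∂_1 − rank ∂_2 = (12 − 5) − 7 = 0, and the invariant factors of ∂_2 are all 1, so H_1 ≅ 0.
  H_2: rank ker ∂_2 − rank ∂_3 = (8 − 7) − 0 = 1, and there is no ∂_3, so H_2 ≅ Z.

(K is a triangulation of the 2-sphere S^2.)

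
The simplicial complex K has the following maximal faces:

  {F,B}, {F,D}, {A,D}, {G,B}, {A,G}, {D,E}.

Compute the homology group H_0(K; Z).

H_0 = Z.

We work with the vertex ordering A < B < D < E < F < G. The simplices of K, each written with vertices in increasing order, are:

  0-simplices (6): A, B, D, E, F, G
  1-simplices (6): AD, AG, BF, BG, DE, DF

giving chain groups C_0 ≅ Z^6, C_1 ≅ Z^6.

Boundary ∂_1: C_1 → C_0 sends each edge [p,q] (with p < q) to q − p.
This gives a 6×6 integer matrix of rank 5; reducing to Smith normal form yields diagonal entries (1,1,1,1,1).

Reading off H_k = ker ∂_k / im ∂_{k+1}:

  H_0: rank C_0 − rank ∂_1 = 6 − 5 = 1, and the invariant factors of ∂_1 are all 1, so H_0 ≅ Z.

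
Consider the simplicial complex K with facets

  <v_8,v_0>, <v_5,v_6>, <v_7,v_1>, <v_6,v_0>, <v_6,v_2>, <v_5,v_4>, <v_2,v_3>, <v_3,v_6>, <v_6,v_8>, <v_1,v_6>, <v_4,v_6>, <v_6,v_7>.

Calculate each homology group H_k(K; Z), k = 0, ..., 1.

H_0 ≅ Z,  H_1 ≅ Z^4.

Take the total order v_0 < v_1 < v_2 < v_3 < v_4 < v_5 < v_6 < v_7 < v_8 on the vertex set. Then K (dimension 1) consists of the simplices:

  0-simplices (9): [v_0], [v_1], [v_2], [v_3], [v_4], [v_5], [v_6], [v_7], [v_8]
  1-simplices (12): [v_0,v_6], [v_0,v_8], [v_1,v_6], [v_1,v_7], [v_2,v_3], [v_2,v_6], [v_3,v_6], [v_4,v_5], [v_4,v_6], [v_5,v_6], [v_6,v_7], [v_6,v_8]

giving chain groups C_0 ≅ Z^9, C_1 ≅ Z^12.

Boundary ∂_1: C_1 → C_0 maps an edge to its endpoints' difference, ∂[p,q] = q − p. For instance
  ∂[v_0,v_8] = [v_8] − [v_0].
The resulting 9×12 matrix has rank 8, and its Smith normal form has invariant factors (1,1,1,1,1,1,1,1).

From H_k ≅ ker(∂_k) / im(∂_{k+1}) we obtain:

  H_0: rank C_0 − rank ∂_1 = 9 − 8 = 1, and the invariant factors of ∂_1 are all 1, so H_0 = Z.
  H_1: rank ker ∂_1 − rank ∂_2 = (12 − 8) − 0 = 4, and there is no ∂_2, so H_1 = Z^4.

As a check, the Euler characteristic is 9 − 12 = -3, which agrees with 1 − 4 = -3.
(K is a triangulation of a wedge of 4 circles.)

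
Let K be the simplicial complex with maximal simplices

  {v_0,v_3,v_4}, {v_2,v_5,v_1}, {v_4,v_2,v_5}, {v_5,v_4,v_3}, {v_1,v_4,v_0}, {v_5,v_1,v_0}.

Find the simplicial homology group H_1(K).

Fix the vertex order v_0 < v_1 < v_2 < v_3 < v_4 < v_5 and write every simplex with vertices in increasing order. Then dim K = 2 and the simplices of K are:

  0-simplices (6): [v_0], [v_1], [v_2], [v_3], [v_4], [v_5]
  1-simplices (12): [v_0,v_1], [v_0,v_3], [v_0,v_4], [v_0,v_5], [v_1,v_2], [v_1,v_4], [v_1,v_5], [v_2,v_4], [v_2,v_5], [v_3,v_4], [v_3,v_5], [v_4,v_5]
  2-simplices (6): [v_0,v_1,v_4], [v_0,v_1,v_5], [v_0,v_3,v_4], [v_1,v_2,v_5], [v_2,v_4,v_5], [v_3,v_4,v_5]

so the chain groups are C_0 ≅ Z^6, C_1 ≅ Z^12, C_2 ≅ Z^6.

∂_1: C_1 → C_0 sends each edge [p,q] (with p < q) to q − p.
This gives a 6×12 integer matrix of rank 5; reducing to Smith normal form yields diagonal entries (1,1,1,1,1).

The boundary map ∂_2: C_2 → C_1 sends each 2-simplex [p,q,r] to [q,r] − [p,r] + [p,q]. For instance
  ∂[v_0,v_3,v_4] = [v_3,v_4] − [v_0,v_4] + [v_0,v_3],
  ∂[v_1,v_2,v_5] = [v_2,v_5] − [v_1,v_5] + [v_1,v_2].
This gives a 12×6 integer matrix of rank 6; reducing to Smith normal form yields diagonal entries (1,1,1,1,1,1).

Now H_k = ker ∂_k / im ∂_{k+1}, so:

  H_1: rank ker ∂_1 − rank ∂_2 = (12 − 5) − 6 = 1, and the invariant factors of ∂_2 are all 1, so H_1 = Z.

(K is a triangulation of the cylinder S^1 x I.)

H_1 ≅ Z.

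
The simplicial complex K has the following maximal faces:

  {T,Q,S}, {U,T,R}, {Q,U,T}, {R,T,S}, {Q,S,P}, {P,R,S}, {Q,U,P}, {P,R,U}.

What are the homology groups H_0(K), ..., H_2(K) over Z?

H_0 = Z,  H_1 = 0,  H_2 = Z.

K has 6 vertices, 12 edges, 8 triangles.
rank ∂_0 = 0, rank ∂_1 = 5 ⇒ b_0 = 6 − 0 − 5 = 1; all invariant factors of ∂_1 are 1 so no torsion. So H_0 = Z.
rank ∂_1 = 5, rank ∂_2 = 7 ⇒ b_1 = 12 − 5 − 7 = 0; all invariant factors of ∂_2 are 1 so no torsion. So H_1 = 0.
rank ∂_2 = 7, rank ∂_3 = 0 ⇒ b_2 = 8 − 7 − 0 = 1. So H_2 = Z.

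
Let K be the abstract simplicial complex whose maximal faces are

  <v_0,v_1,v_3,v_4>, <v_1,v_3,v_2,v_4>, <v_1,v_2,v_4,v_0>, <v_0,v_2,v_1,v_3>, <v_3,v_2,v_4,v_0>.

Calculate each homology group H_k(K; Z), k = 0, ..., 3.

H_0 = Z,  H_1 = 0,  H_2 = 0,  H_3 = Z.

K has 5 vertices, 10 edges, 10 triangles, 5 3-simplices.
rank ∂_0 = 0, rank ∂_1 = 4 ⇒ b_0 = 5 − 0 − 4 = 1; all invariant factors of ∂_1 are 1 so no torsion. So H_0 ≅ Z.
rank ∂_1 = 4, rank ∂_2 = 6 ⇒ b_1 = 10 − 4 − 6 = 0; all invariant factors of ∂_2 are 1 so no torsion. So H_1 ≅ 0.
rank ∂_2 = 6, rank ∂_3 = 4 ⇒ b_2 = 10 − 6 − 4 = 0; all invariant factors of ∂_3 are 1 so no torsion. So H_2 ≅ 0.
rank ∂_3 = 4, rank ∂_4 = 0 ⇒ b_3 = 5 − 4 − 0 = 1. So H_3 ≅ Z.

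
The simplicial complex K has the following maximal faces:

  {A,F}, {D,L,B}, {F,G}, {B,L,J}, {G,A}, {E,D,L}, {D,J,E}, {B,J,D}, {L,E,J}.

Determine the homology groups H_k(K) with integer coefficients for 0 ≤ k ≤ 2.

H_0 = Z^2,  H_1 = Z,  H_2 = Z.

We work with the vertex ordering A < B < D < E < F < G < J < L. The simplices of K, each written with vertices in increasing order, are:

  0-simplices (8): A, B, D, E, F, G, J, L
  1-simplices (12): AF, AG, BD, BJ, BL, DE, DJ, DL, EJ, EL, FG, JL
  2-simplices (6): BDJ, BDL, BJL, DEJ, DEL, EJL

giving chain groups C_0 ≅ Z^8, C_1 ≅ Z^12, C_2 ≅ Z^6.

∂_1: C_1 → C_0 sends each edge [p,q] (with p < q) to q − p. For instance
  ∂BL = L − B.
As a 8×12 matrix over Z this has rank 6, with invariant factors (1,1,1,1,1,1).

∂_2: C_2 → C_1 maps a triangle to the signed sum of its edges. For instance
  ∂BDL = DL − BL + BD,
  ∂EJL = JL − EL + EJ.
The 12×6 boundary matrix has rank 5 and Smith normal form diag(1,1,1,1,1).

From H_k ≅ ker(∂_k) / im(∂_{k+1}) we obtain:

  H_0: rank C_0 − rank ∂_1 = 8 − 6 = 2, and the invariant factors of ∂_1 are all 1, so H_0 ≅ Z^2.
  H_1: rank ker ∂_1 − rank ∂_2 = (12 − 6) − 5 = 1, and the invariant factors of ∂_2 are all 1, so H_1 ≅ Z.
  H_2: rank ker ∂_2 − rank ∂_3 = (6 − 5) − 0 = 1, and there is no ∂_3, so H_2 ≅ Z.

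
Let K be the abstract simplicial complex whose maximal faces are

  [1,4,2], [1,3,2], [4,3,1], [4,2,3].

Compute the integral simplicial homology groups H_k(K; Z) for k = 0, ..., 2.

K has 4 vertices, 6 edges, 4 triangles.
rank ∂_0 = 0, rank ∂_1 = 3 ⇒ b_0 = 4 − 0 − 3 = 1; all invariant factors of ∂_1 are 1 so no torsion. So H_0 ≅ Z.
rank ∂_1 = 3, rank ∂_2 = 3 ⇒ b_1 = 6 − 3 − 3 = 0; all invariant factors of ∂_2 are 1 so no torsion. So H_1 ≅ 0.
rank ∂_2 = 3, rank ∂_3 = 0 ⇒ b_2 = 4 − 3 − 0 = 1. So H_2 ≅ Z.

H_0 ≅ Z,  H_1 = 0,  H_2 ≅ Z.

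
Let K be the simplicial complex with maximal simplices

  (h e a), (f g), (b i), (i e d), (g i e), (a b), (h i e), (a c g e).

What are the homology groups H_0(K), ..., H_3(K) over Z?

Fix the vertex order a < b < c < d < e < f < g < h < i and write every simplex with vertices in increasing order. Then dim K = 3 and the simplices of K are:

  0-simplices (9): a, b, c, d, e, f, g, h, i
  1-simplices (16): ab, ac, ae, ag, ah, bi, ce, cg, de, di, eg, eh, ei, fg, gi, hi
  2-simplices (8): ace, acg, aeg, aeh, ceg, dei, egi, ehi
  3-simplices (1): aceg

giving chain groups C_0 ≅ Z^9, C_1 ≅ Z^16, C_2 ≅ Z^8, C_3 ≅ Z^1.

Boundary ∂_1: C_1 → C_0 is given by ∂[p,q] = [q] − [p]. For instance
  ∂ac = c − a.
The 9×16 boundary matrix has rank 8 and Smith normal form diag(1,1,1,1,1,1,1,1).

Boundary ∂_2: C_2 → C_1 acts by ∂[p,q,r] = [q,r] − [p,r] + [p,q]. For instance
  ∂aeg = eg − ag + ae,
  ∂aeh = eh − ah + ae.
The 16×8 boundary matrix has rank 7 and Smith normal form diag(1,1,1,1,1,1,1).

The boundary map ∂_3: C_3 → C_2 sends each 3-simplex σ to the alternating sum Σ_i (−1)^i (σ with its i-th vertex removed). For instance
  ∂aceg = ceg − aeg + acg − ace.
The 8×1 boundary matrix has rank 1 and Smith normal form diag(1).

From H_k ≅ ker(∂_k) / im(∂_{k+1}) we obtain:

  H_0: rank C_0 − rank ∂_1 = 9 − 8 = 1, and the invariant factors of ∂_1 are all 1, so H_0 ≅ Z.
  H_1: rank ker ∂_1 − rank ∂_2 = (16 − 8) − 7 = 1, and the invariant factors of ∂_2 are all 1, so H_1 ≅ Z.
  H_2: rank ker ∂_2 − rank ∂_3 = (8 − 7) − 1 = 0, and the invariant factors of ∂_3 are all 1, so H_2 ≅ 0.
  H_3: rank ker ∂_3 − rank ∂_4 = (1 − 1) − 0 = 0, and there is no ∂_4, so H_3 ≅ 0.

H_0 ≅ Z,  H_1 ≅ Z,  H_2 = 0,  H_3 = 0.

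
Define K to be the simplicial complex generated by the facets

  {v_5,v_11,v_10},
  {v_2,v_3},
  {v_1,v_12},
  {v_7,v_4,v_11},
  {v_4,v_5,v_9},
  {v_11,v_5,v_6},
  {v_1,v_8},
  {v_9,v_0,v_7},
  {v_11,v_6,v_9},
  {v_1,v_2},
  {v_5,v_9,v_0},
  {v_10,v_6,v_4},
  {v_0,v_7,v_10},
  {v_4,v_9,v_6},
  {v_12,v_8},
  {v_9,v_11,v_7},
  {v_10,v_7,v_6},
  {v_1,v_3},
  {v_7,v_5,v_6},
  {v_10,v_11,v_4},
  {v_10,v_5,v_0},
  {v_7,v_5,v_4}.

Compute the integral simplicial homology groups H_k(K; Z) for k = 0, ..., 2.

H_0 ≅ Z^2,  H_1 ≅ Z^4,  H_2 ≅ Z.

Order the vertices as v_0 < v_1 < v_2 < v_3 < v_4 < v_5 < v_6 < v_7 < v_8 < v_9 < v_10 < v_11 < v_12. Listing each simplex with vertices in this order, K has dimension 2 with simplices:

  0-simplices (13): [v_0], [v_1], [v_2], [v_3], [v_4], [v_5], [v_6], [v_7], [v_8], [v_9], [v_10], [v_11], [v_12]
  1-simplices (30): (30 of them)
  2-simplices (16): (16 of them)

Hence C_0 ≅ Z^13, C_1 ≅ Z^30, C_2 ≅ Z^16.

The boundary map ∂_1: C_1 → C_0 sends each edge [p,q] (with p < q) to q − p. For instance
  ∂[v_6,v_11] = [v_11] − [v_6].
As a 13×30 matrix over Z this has rank 11, with invariant factors (1,1,1,1,1,1,1,1,1,1,1).

∂_2: C_2 → C_1 acts by ∂[p,q,r] = [q,r] − [p,r] + [p,q]. For instance
  ∂[v_4,v_7,v_11] = [v_7,v_11] − [v_4,v_11] + [v_4,v_7],
  ∂[v_4,v_10,v_11] = [v_10,v_11] − [v_4,v_11] + [v_4,v_10].
The resulting 30×16 matrix has rank 15, and its Smith normal form has invariant factors (1,1,1,1,1,1,1,1,1,1,1,1,1,1,1).

Now H_k = ker ∂_k / im ∂_{k+1}, so:

  H_0: rank C_0 − rank ∂_1 = 13 − 11 = 2, and the invariant factors of ∂_1 are all 1, so H_0 ≅ Z^2.
  H_1: rank ker ∂_1 − rank ∂_2 = (30 − 11) − 15 = 4, and the invariant factors of ∂_2 are all 1, so H_1 ≅ Z^4.
  H_2: rank ker ∂_2 − rank ∂_3 = (16 − 15) − 0 = 1, and there is no ∂_3, so H_2 ≅ Z.

As a check, the Euler characteristic is 13 − 30 + 16 = -1, which agrees with 2 − 4 + 1 = -1.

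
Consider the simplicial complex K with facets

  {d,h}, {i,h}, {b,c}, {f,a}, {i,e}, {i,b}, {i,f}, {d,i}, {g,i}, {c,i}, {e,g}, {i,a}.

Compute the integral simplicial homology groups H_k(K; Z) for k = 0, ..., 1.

H_0 = Z,  H_1 = Z^4.

Take the total order a < b < c < d < e < f < g < h < i on the vertex set. Then K (dimension 1) consists of the simplices:

  0-simplices (9): a, b, c, d, e, f, g, h, i
  1-simplices (12): af, ai, bc, bi, ci, dh, di, eg, ei, fi, gi, hi

giving chain groups C_0 ≅ Z^9, C_1 ≅ Z^12.

∂_1: C_1 → C_0 maps an edge to its endpoints' difference, ∂[p,q] = q − p. For instance
  ∂gi = i − g.
This gives a 9×12 integer matrix of rank 8; reducing to Smith normal form yields diagonal entries (1,1,1,1,1,1,1,1).

Now H_k = ker ∂_k / im ∂_{k+1}, so:

  H_0: rank C_0 − rank ∂_1 = 9 − 8 = 1, and the invariant factors of ∂_1 are all 1, so H_0 = Z.
  H_1: rank ker ∂_1 − rank ∂_2 = (12 − 8) − 0 = 4, and there is no ∂_2, so H_1 = Z^4.

(K is a triangulation of a wedge of 4 circles.)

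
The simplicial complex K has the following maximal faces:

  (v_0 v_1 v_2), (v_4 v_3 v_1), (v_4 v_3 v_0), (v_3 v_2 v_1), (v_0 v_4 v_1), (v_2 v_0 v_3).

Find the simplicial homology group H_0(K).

H_0 = Z.

K has 5 vertices, 9 edges, 6 triangles.
rank ∂_0 = 0, rank ∂_1 = 4 ⇒ b_0 = 5 − 0 − 4 = 1; all invariant factors of ∂_1 are 1 so no torsion. So H_0 = Z.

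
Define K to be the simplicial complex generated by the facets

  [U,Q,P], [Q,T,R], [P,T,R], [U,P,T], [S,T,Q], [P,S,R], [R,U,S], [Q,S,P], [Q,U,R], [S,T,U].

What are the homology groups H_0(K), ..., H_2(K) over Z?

H_0 = Z,  H_1 = Z/2,  H_2 = 0.

We work with the vertex ordering P < Q < R < S < T < U. The simplices of K, each written with vertices in increasing order, are:

  0-simplices (6): P, Q, R, S, T, U
  1-simplices (15): PQ, PR, PS, PT, PU, QR, QS, QT, QU, RS, RT, RU, ST, SU, TU
  2-simplices (10): PQS, PQU, PRS, PRT, PTU, QRT, QRU, QST, RSU, STU

Hence C_0 ≅ Z^6, C_1 ≅ Z^15, C_2 ≅ Z^10.

∂_1: C_1 → C_0 is given by ∂[p,q] = [q] − [p]. For instance
  ∂TU = U − T.
The resulting 6×15 matrix has rank 5, and its Smith normal form has invariant factors (1,1,1,1,1).

Boundary ∂_2: C_2 → C_1 maps a triangle to the signed sum of its edges. For instance
  ∂QRU = RU − QU + QR,
  ∂QST = ST − QT + QS.
The 15×10 boundary matrix has rank 10 and Smith normal form diag(1,1,1,1,1,1,1,1,1,2).

From H_k ≅ ker(∂_k) / im(∂_{k+1}) we obtain:

  H_0: rank C_0 − rank ∂_1 = 6 − 5 = 1, and the invariant factors of ∂_1 are all 1, so H_0 = Z.
  H_1: rank ker ∂_1 − rank ∂_2 = (15 − 5) − 10 = 0, and ∂_2 has invariant factor 2 > 1, so H_1 = Z/2.
  H_2: rank ker ∂_2 − rank ∂_3 = (10 − 10) − 0 = 0, and there is no ∂_3, so H_2 = 0.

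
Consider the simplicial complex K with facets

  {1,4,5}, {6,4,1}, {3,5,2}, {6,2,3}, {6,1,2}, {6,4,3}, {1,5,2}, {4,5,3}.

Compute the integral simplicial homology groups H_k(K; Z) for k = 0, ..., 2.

Order the vertices as 1 < 2 < 3 < 4 < 5 < 6. Listing each simplex with vertices in this order, K has dimension 2 with simplices:

  0-simplices (6): [1], [2], [3], [4], [5], [6]
  1-simplices (12): [1,2], [1,4], [1,5], [1,6], [2,3], [2,5], [2,6], [3,4], [3,5], [3,6], [4,5], [4,6]
  2-simplices (8): [1,2,5], [1,2,6], [1,4,5], [1,4,6], [2,3,5], [2,3,6], [3,4,5], [3,4,6]

giving chain groups C_0 ≅ Z^6, C_1 ≅ Z^12, C_2 ≅ Z^8.

∂_1: C_1 → C_0 maps an edge to its endpoints' difference, ∂[p,q] = q − p. For instance
  ∂[2,3] = [3] − [2].
This gives a 6×12 integer matrix of rank 5; reducing to Smith normal form yields diagonal entries (1,1,1,1,1).

∂_2: C_2 → C_1 maps a triangle to the signed sum of its edges. For instance
  ∂[1,2,6] = [2,6] − [1,6] + [1,2],
  ∂[2,3,6] = [3,6] − [2,6] + [2,3].
This gives a 12×8 integer matrix of rank 7; reducing to Smith normal form yields diagonal entries (1,1,1,1,1,1,1).

Reading off H_k = ker ∂_k / im ∂_{k+1}:

  H_0: rank C_0 − rank ∂_1 = 6 − 5 = 1, and the invariant factors of ∂_1 are all 1, so H_0 ≅ Z.
  H_1: rank ker ∂_1 − rank ∂_2 = (12 − 5) − 7 = 0, and the invariant factors of ∂_2 are all 1, so H_1 ≅ 0.
  H_2: rank ker ∂_2 − rank ∂_3 = (8 − 7) − 0 = 1, and there is no ∂_3, so H_2 ≅ Z.

(K is a triangulation of the 2-sphere S^2.)

H_0 ≅ Z,  H_1 = 0,  H_2 ≅ Z.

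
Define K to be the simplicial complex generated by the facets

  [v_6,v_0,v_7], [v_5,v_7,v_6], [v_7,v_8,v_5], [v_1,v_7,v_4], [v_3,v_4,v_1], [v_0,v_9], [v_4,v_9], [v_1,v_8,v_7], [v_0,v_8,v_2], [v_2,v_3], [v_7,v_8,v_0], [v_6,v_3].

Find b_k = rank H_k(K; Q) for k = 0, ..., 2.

b_0 = 1, b_1 = 3, b_2 = 0.

Order the vertices as v_0 < v_1 < v_2 < v_3 < v_4 < v_5 < v_6 < v_7 < v_8 < v_9. Listing each simplex with vertices in this order, K has dimension 2 with simplices:

  0-simplices (10): [v_0], [v_1], [v_2], [v_3], [v_4], [v_5], [v_6], [v_7], [v_8], [v_9]
  1-simplices (20): (20 of them)
  2-simplices (8): [v_0,v_2,v_8], [v_0,v_6,v_7], [v_0,v_7,v_8], [v_1,v_3,v_4], [v_1,v_4,v_7], [v_1,v_7,v_8], [v_5,v_6,v_7], [v_5,v_7,v_8]

Hence C_0 ≅ Z^10, C_1 ≅ Z^20, C_2 ≅ Z^8.

∂_1: C_1 → C_0 sends each edge [p,q] (with p < q) to q − p. For instance
  ∂[v_5,v_7] = [v_7] − [v_5].
As a 10×20 matrix over Z this has rank 9, with invariant factors (1,1,1,1,1,1,1,1,1).

∂_2: C_2 → C_1 maps a triangle to the signed sum of its edges. For instance
  ∂[v_5,v_7,v_8] = [v_7,v_8] − [v_5,v_8] + [v_5,v_7],
  ∂[v_0,v_7,v_8] = [v_7,v_8] − [v_0,v_8] + [v_0,v_7].
The resulting 20×8 matrix has rank 8, and its Smith normal form has invariant factors (1,1,1,1,1,1,1,1).

From H_k ≅ ker(∂_k) / im(∂_{k+1}) we obtain:

  H_0: rank C_0 − rank ∂_1 = 10 − 9 = 1, and the invariant factors of ∂_1 are all 1, so H_0 = Z.
  H_1: rank ker ∂_1 − rank ∂_2 = (20 − 9) − 8 = 3, and the invariant factors of ∂_2 are all 1, so H_1 = Z^3.
  H_2: rank ker ∂_2 − rank ∂_3 = (8 − 8) − 0 = 0, and there is no ∂_3, so H_2 = 0.

Hence the Betti numbers are b_0 = 1, b_1 = 3, b_2 = 0.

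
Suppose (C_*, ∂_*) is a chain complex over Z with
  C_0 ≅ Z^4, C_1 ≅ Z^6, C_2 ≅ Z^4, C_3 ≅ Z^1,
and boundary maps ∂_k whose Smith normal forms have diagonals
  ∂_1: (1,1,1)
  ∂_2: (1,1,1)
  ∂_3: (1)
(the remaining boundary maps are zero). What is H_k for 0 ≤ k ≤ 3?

H_0: b_0 = 4 − 0 − 3 = 1; torsion from ∂_1 factors > 1: none. So H_0 = Z.
H_1: b_1 = 6 − 3 − 3 = 0; torsion from ∂_2 factors > 1: none. So H_1 = 0.
H_2: b_2 = 4 − 3 − 1 = 0; torsion from ∂_3 factors > 1: none. So H_2 = 0.
H_3: b_3 = 1 − 1 − 0 = 0; torsion from ∂_4 factors > 1: none. So H_3 = 0.

H_0 = Z,  H_1 = 0,  H_2 = 0,  H_3 = 0.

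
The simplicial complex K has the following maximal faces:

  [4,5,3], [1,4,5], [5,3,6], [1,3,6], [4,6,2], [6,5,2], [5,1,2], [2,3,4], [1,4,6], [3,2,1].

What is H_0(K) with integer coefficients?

Fix the vertex order 1 < 2 < 3 < 4 < 5 < 6 and write every simplex with vertices in increasing order. Then dim K = 2 and the simplices of K are:

  0-simplices (6): [1], [2], [3], [4], [5], [6]
  1-simplices (15): [1,2], [1,3], [1,4], [1,5], [1,6], [2,3], [2,4], [2,5], [2,6], [3,4], [3,5], [3,6], [4,5], [4,6], [5,6]
  2-simplices (10): [1,2,3], [1,2,5], [1,3,6], [1,4,5], [1,4,6], [2,3,4], [2,4,6], [2,5,6], [3,4,5], [3,5,6]

giving chain groups C_0 ≅ Z^6, C_1 ≅ Z^15, C_2 ≅ Z^10.

∂_1: C_1 → C_0 sends each edge [p,q] (with p < q) to q − p. For instance
  ∂[2,3] = [3] − [2].
The 6×15 boundary matrix has rank 5 and Smith normal form diag(1,1,1,1,1).

∂_2: C_2 → C_1 maps a triangle to the signed sum of its edges. For instance
  ∂[2,5,6] = [5,6] − [2,6] + [2,5],
  ∂[1,4,6] = [4,6] − [1,6] + [1,4].
As a 15×10 matrix over Z this has rank 10, with invariant factors (1,1,1,1,1,1,1,1,1,2).

Computing H_k = (kernel of ∂_k) / (image of ∂_{k+1}):

  H_0: rank C_0 − rank ∂_1 = 6 − 5 = 1, and the invariant factors of ∂_1 are all 1, so H_0 = Z.

H_0 = Z.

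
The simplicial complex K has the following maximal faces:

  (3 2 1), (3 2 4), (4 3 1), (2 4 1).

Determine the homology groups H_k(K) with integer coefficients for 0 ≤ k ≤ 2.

Fix the vertex order 1 < 2 < 3 < 4 and write every simplex with vertices in increasing order. Then dim K = 2 and the simplices of K are:

  0-simplices (4): [1], [2], [3], [4]
  1-simplices (6): [1,2], [1,3], [1,4], [2,3], [2,4], [3,4]
  2-simplices (4): [1,2,3], [1,2,4], [1,3,4], [2,3,4]

Hence C_0 ≅ Z^4, C_1 ≅ Z^6, C_2 ≅ Z^4.

The boundary map ∂_1: C_1 → C_0 is given by ∂[p,q] = [q] − [p]. For instance
  ∂[2,4] = [4] − [2].
As a 4×6 matrix over Z this has rank 3, with invariant factors (1,1,1).

The boundary map ∂_2: C_2 → C_1 acts by ∂[p,q,r] = [q,r] − [p,r] + [p,q]. For instance
  ∂[1,3,4] = [3,4] − [1,4] + [1,3],
  ∂[1,2,3] = [2,3] − [1,3] + [1,2].
The resulting 6×4 matrix has rank 3, and its Smith normal form has invariant factors (1,1,1).

Reading off H_k = ker ∂_k / im ∂_{k+1}:

  H_0: rank C_0 − rank ∂_1 = 4 − 3 = 1, and the invariant factors of ∂_1 are all 1, so H_0 ≅ Z.
  H_1: rank ker ∂_1 − rank ∂_2 = (6 − 3) − 3 = 0, and the invariant factors of ∂_2 are all 1, so H_1 ≅ 0.
  H_2: rank ker ∂_2 − rank ∂_3 = (4 − 3) − 0 = 1, and there is no ∂_3, so H_2 ≅ Z.

H_0 ≅ Z,  H_1 = 0,  H_2 ≅ Z.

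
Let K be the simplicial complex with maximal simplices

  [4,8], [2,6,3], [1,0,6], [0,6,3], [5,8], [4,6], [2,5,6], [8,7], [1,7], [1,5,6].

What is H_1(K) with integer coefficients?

H_1 = Z^2.

Fix the vertex order 0 < 1 < 2 < 3 < 4 < 5 < 6 < 7 < 8 and write every simplex with vertices in increasing order. Then dim K = 2 and the simplices of K are:

  0-simplices (9): [0], [1], [2], [3], [4], [5], [6], [7], [8]
  1-simplices (15): [0,1], [0,3], [0,6], [1,5], [1,6], [1,7], [2,3], [2,5], [2,6], [3,6], [4,6], [4,8], [5,6], [5,8], [7,8]
  2-simplices (5): [0,1,6], [0,3,6], [1,5,6], [2,3,6], [2,5,6]

so the chain groups are C_0 ≅ Z^9, C_1 ≅ Z^15, C_2 ≅ Z^5.

The boundary map ∂_1: C_1 → C_0 sends each edge [p,q] (with p < q) to q − p. For instance
  ∂[2,3] = [3] − [2].
As a 9×15 matrix over Z this has rank 8, with invariant factors (1,1,1,1,1,1,1,1).

∂_2: C_2 → C_1 sends each 2-simplex [p,q,r] to [q,r] − [p,r] + [p,q]. For instance
  ∂[0,1,6] = [1,6] − [0,6] + [0,1],
  ∂[1,5,6] = [5,6] − [1,6] + [1,5].
The resulting 15×5 matrix has rank 5, and its Smith normal form has invariant factors (1,1,1,1,1).

Now H_k = ker ∂_k / im ∂_{k+1}, so:

  H_1: rank ker ∂_1 − rank ∂_2 = (15 − 8) − 5 = 2, and the invariant factors of ∂_2 are all 1, so H_1 = Z^2.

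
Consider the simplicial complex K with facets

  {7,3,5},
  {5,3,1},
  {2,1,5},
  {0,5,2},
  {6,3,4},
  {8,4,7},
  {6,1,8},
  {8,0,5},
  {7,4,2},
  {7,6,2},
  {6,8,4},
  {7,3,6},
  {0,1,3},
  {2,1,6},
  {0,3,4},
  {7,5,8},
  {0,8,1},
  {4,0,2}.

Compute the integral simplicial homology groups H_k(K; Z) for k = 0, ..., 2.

We work with the vertex ordering 0 < 1 < 2 < 3 < 4 < 5 < 6 < 7 < 8. The simplices of K, each written with vertices in increasing order, are:

  0-simplices (9): [0], [1], [2], [3], [4], [5], [6], [7], [8]
  1-simplices (27): (27 of them)
  2-simplices (18): [0,1,3], [0,1,8], [0,2,4], [0,2,5], [0,3,4], [0,5,8], [1,2,5], [1,2,6], [1,3,5], [1,6,8], [2,4,7], [2,6,7], [3,4,6], [3,5,7], [3,6,7], [4,6,8], [4,7,8], [5,7,8]

so the chain groups are C_0 ≅ Z^9, C_1 ≅ Z^27, C_2 ≅ Z^18.

∂_1: C_1 → C_0 maps an edge to its endpoints' difference, ∂[p,q] = q − p. For instance
  ∂[4,8] = [8] − [4].
The 9×27 boundary matrix has rank 8 and Smith normal form diag(1,1,1,1,1,1,1,1).

∂_2: C_2 → C_1 sends each 2-simplex [p,q,r] to [q,r] − [p,r] + [p,q]. For instance
  ∂[3,4,6] = [4,6] − [3,6] + [3,4],
  ∂[1,3,5] = [3,5] − [1,5] + [1,3].
As a 27×18 matrix over Z this has rank 18, with invariant factors (1,1,1,1,1,1,1,1,1,1,1,1,1,1,1,1,1,2).

From H_k ≅ ker(∂_k) / im(∂_{k+1}) we obtain:

  H_0: rank C_0 − rank ∂_1 = 9 − 8 = 1, and the invariant factors of ∂_1 are all 1, so H_0 ≅ Z.
  H_1: rank ker ∂_1 − rank ∂_2 = (27 − 8) − 18 = 1, and ∂_2 has invariant factor 2 > 1, so H_1 ≅ Z × Z/2.
  H_2: rank ker ∂_2 − rank ∂_3 = (18 − 18) − 0 = 0, and there is no ∂_3, so H_2 ≅ 0.

H_0 ≅ Z,  H_1 ≅ Z × Z/2,  H_2 = 0.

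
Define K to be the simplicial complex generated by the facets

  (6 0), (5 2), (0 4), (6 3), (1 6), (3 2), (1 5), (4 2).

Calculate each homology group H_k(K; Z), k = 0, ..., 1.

H_0 ≅ Z,  H_1 ≅ Z^2.

K has 7 vertices, 8 edges.
rank ∂_0 = 0, rank ∂_1 = 6 ⇒ b_0 = 7 − 0 − 6 = 1; all invariant factors of ∂_1 are 1 so no torsion. So H_0 = Z.
rank ∂_1 = 6, rank ∂_2 = 0 ⇒ b_1 = 8 − 6 − 0 = 2. So H_1 = Z^2.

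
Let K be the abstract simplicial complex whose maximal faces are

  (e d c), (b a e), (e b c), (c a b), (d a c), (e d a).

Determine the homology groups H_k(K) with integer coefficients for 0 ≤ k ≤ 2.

Take the total order a < b < c < d < e on the vertex set. Then K (dimension 2) consists of the simplices:

  0-simplices (5): a, b, c, d, e
  1-simplices (9): ab, ac, ad, ae, bc, be, cd, ce, de
  2-simplices (6): abc, abe, acd, ade, bce, cde

giving chain groups C_0 ≅ Z^5, C_1 ≅ Z^9, C_2 ≅ Z^6.

Boundary ∂_1: C_1 → C_0 maps an edge to its endpoints' difference, ∂[p,q] = q − p. For instance
  ∂bc = c − b.
The resulting 5×9 matrix has rank 4, and its Smith normal form has invariant factors (1,1,1,1).

Boundary ∂_2: C_2 → C_1 acts by ∂[p,q,r] = [q,r] − [p,r] + [p,q]. For instance
  ∂ade = de − ae + ad,
  ∂cde = de − ce + cd.
The resulting 9×6 matrix has rank 5, and its Smith normal form has invariant factors (1,1,1,1,1).

Reading off H_k = ker ∂_k / im ∂_{k+1}:

  H_0: rank C_0 − rank ∂_1 = 5 − 4 = 1, and the invariant factors of ∂_1 are all 1, so H_0 = Z.
  H_1: rank ker ∂_1 − rank ∂_2 = (9 − 4) − 5 = 0, and the invariant factors of ∂_2 are all 1, so H_1 = 0.
  H_2: rank ker ∂_2 − rank ∂_3 = (6 − 5) − 0 = 1, and there is no ∂_3, so H_2 = Z.

As a check, the Euler characteristic is 5 − 9 + 6 = 2, which agrees with 1 − 0 + 1 = 2.

H_0 = Z,  H_1 = 0,  H_2 = Z.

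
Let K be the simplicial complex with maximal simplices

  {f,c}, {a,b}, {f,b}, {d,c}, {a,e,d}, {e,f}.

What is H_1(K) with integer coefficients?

We work with the vertex ordering a < b < c < d < e < f. The simplices of K, each written with vertices in increasing order, are:

  0-simplices (6): a, b, c, d, e, f
  1-simplices (8): ab, ad, ae, bf, cd, cf, de, ef
  2-simplices (1): ade

Hence C_0 ≅ Z^6, C_1 ≅ Z^8, C_2 ≅ Z^1.

Boundary ∂_1: C_1 → C_0 is given by ∂[p,q] = [q] − [p]. For instance
  ∂ef = f − e.
The resulting 6×8 matrix has rank 5, and its Smith normal form has invariant factors (1,1,1,1,1).

Boundary ∂_2: C_2 → C_1 sends each 2-simplex [p,q,r] to [q,r] − [p,r] + [p,q]. For instance
  ∂ade = de − ae + ad.
The resulting 8×1 matrix has rank 1, and its Smith normal form has invariant factors (1).

Computing H_k = (kernel of ∂_k) / (image of ∂_{k+1}):

  H_1: rank ker ∂_1 − rank ∂_2 = (8 − 5) − 1 = 2, and the invariant factors of ∂_2 are all 1, so H_1 = Z^2.

H_1 ≅ Z^2.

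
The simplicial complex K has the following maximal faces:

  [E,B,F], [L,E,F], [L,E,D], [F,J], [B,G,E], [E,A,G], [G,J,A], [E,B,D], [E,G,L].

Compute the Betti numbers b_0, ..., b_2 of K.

b_0 = 1, b_1 = 1, b_2 = 0.

We work with the vertex ordering A < B < D < E < F < G < J < L. The simplices of K, each written with vertices in increasing order, are:

  0-simplices (8): A, B, D, E, F, G, J, L
  1-simplices (16): AE, AG, AJ, BD, BE, BF, BG, DE, DL, EF, EG, EL, FJ, FL, GJ, GL
  2-simplices (8): AEG, AGJ, BDE, BEF, BEG, DEL, EFL, EGL

giving chain groups C_0 ≅ Z^8, C_1 ≅ Z^16, C_2 ≅ Z^8.

∂_1: C_1 → C_0 is given by ∂[p,q] = [q] − [p]. For instance
  ∂AJ = J − A.
As a 8×16 matrix over Z this has rank 7, with invariant factors (1,1,1,1,1,1,1).

Boundary ∂_2: C_2 → C_1 sends each 2-simplex [p,q,r] to [q,r] − [p,r] + [p,q]. For instance
  ∂EFL = FL − EL + EF,
  ∂BDE = DE − BE + BD.
This gives a 16×8 integer matrix of rank 8; reducing to Smith normal form yields diagonal entries (1,1,1,1,1,1,1,1).

Now H_k = ker ∂_k / im ∂_{k+1}, so:

  H_0: rank C_0 − rank ∂_1 = 8 − 7 = 1, and the invariant factors of ∂_1 are all 1, so H_0 = Z.
  H_1: rank ker ∂_1 − rank ∂_2 = (16 − 7) − 8 = 1, and the invariant factors of ∂_2 are all 1, so H_1 = Z.
  H_2: rank ker ∂_2 − rank ∂_3 = (8 − 8) − 0 = 0, and there is no ∂_3, so H_2 = 0.

As a check, the Euler characteristic is 8 − 16 + 8 = 0, which agrees with 1 − 1 + 0 = 0.

Hence the Betti numbers are b_0 = 1, b_1 = 1, b_2 = 0.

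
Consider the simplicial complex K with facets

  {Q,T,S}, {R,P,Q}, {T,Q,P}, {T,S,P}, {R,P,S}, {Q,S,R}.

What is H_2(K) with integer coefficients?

H_2 ≅ Z.

Take the total order P < Q < R < S < T on the vertex set. Then K (dimension 2) consists of the simplices:

  0-simplices (5): P, Q, R, S, T
  1-simplices (9): PQ, PR, PS, PT, QR, QS, QT, RS, ST
  2-simplices (6): PQR, PQT, PRS, PST, QRS, QST

Hence C_0 ≅ Z^5, C_1 ≅ Z^9, C_2 ≅ Z^6.

The boundary map ∂_1: C_1 → C_0 sends each edge [p,q] (with p < q) to q − p. For instance
  ∂ST = T − S.
This gives a 5×9 integer matrix of rank 4; reducing to Smith normal form yields diagonal entries (1,1,1,1).

The boundary map ∂_2: C_2 → C_1 maps a triangle to the signed sum of its edges. For instance
  ∂PRS = RS − PS + PR,
  ∂PST = ST − PT + PS.
The 9×6 boundary matrix has rank 5 and Smith normal form diag(1,1,1,1,1).

Now H_k = ker ∂_k / im ∂_{k+1}, so:

  H_2: rank ker ∂_2 − rank ∂_3 = (6 − 5) − 0 = 1, and there is no ∂_3, so H_2 = Z.

(K is a triangulation of the 2-sphere S^2.)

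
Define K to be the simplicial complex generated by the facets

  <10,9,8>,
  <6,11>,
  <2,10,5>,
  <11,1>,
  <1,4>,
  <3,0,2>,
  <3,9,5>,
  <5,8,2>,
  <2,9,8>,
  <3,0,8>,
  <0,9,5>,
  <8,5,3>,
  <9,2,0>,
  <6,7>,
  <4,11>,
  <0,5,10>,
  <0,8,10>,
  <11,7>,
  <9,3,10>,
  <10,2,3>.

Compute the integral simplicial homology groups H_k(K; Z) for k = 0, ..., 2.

We work with the vertex ordering 0 < 1 < 2 < 3 < 4 < 5 < 6 < 7 < 8 < 9 < 10 < 11. The simplices of K, each written with vertices in increasing order, are:

  0-simplices (12): [0], [1], [2], [3], [4], [5], [6], [7], [8], [9], [10], [11]
  1-simplices (27): (27 of them)
  2-simplices (14): [0,2,3], [0,2,9], [0,3,8], [0,5,9], [0,5,10], [0,8,10], [2,3,10], [2,5,8], [2,5,10], [2,8,9], [3,5,8], [3,5,9], [3,9,10], [8,9,10]

Hence C_0 ≅ Z^12, C_1 ≅ Z^27, C_2 ≅ Z^14.

Boundary ∂_1: C_1 → C_0 is given by ∂[p,q] = [q] − [p]. For instance
  ∂[2,10] = [10] − [2].
This gives a 12×27 integer matrix of rank 10; reducing to Smith normal form yields diagonal entries (1,1,1,1,1,1,1,1,1,1).

The boundary map ∂_2: C_2 → C_1 acts by ∂[p,q,r] = [q,r] − [p,r] + [p,q]. For instance
  ∂[3,9,10] = [9,10] − [3,10] + [3,9],
  ∂[2,8,9] = [8,9] − [2,9] + [2,8].
The 27×14 boundary matrix has rank 13 and Smith normal form diag(1,1,1,1,1,1,1,1,1,1,1,1,1).

Reading off H_k = ker ∂_k / im ∂_{k+1}:

  H_0: rank C_0 − rank ∂_1 = 12 − 10 = 2, and the invariant factors of ∂_1 are all 1, so H_0 ≅ Z^2.
  H_1: rank ker ∂_1 − rank ∂_2 = (27 − 10) − 13 = 4, and the invariant factors of ∂_2 are all 1, so H_1 ≅ Z^4.
  H_2: rank ker ∂_2 − rank ∂_3 = (14 − 13) − 0 = 1, and there is no ∂_3, so H_2 ≅ Z.

H_0 ≅ Z^2,  H_1 ≅ Z^4,  H_2 ≅ Z.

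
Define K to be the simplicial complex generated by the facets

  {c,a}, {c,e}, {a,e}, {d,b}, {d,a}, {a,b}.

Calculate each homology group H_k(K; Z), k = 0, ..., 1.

We work with the vertex ordering a < b < c < d < e. The simplices of K, each written with vertices in increasing order, are:

  0-simplices (5): a, b, c, d, e
  1-simplices (6): ab, ac, ad, ae, bd, ce

Hence C_0 ≅ Z^5, C_1 ≅ Z^6.

∂_1: C_1 → C_0 is given by ∂[p,q] = [q] − [p]. For instance
  ∂ce = e − c.
This gives a 5×6 integer matrix of rank 4; reducing to Smith normal form yields diagonal entries (1,1,1,1).

Now H_k = ker ∂_k / im ∂_{k+1}, so:

  H_0: rank C_0 − rank ∂_1 = 5 − 4 = 1, and the invariant factors of ∂_1 are all 1, so H_0 = Z.
  H_1: rank ker ∂_1 − rank ∂_2 = (6 − 4) − 0 = 2, and there is no ∂_2, so H_1 = Z^2.

(K is a triangulation of a wedge of 2 circles.)

H_0 = Z,  H_1 = Z^2.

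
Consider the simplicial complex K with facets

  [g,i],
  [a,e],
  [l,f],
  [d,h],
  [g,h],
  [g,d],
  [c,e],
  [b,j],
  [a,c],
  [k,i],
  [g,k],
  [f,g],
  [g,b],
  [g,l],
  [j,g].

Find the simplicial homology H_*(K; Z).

H_0 ≅ Z^2,  H_1 ≅ Z^5.

Order the vertices as a < b < c < d < e < f < g < h < i < j < k < l. Listing each simplex with vertices in this order, K has dimension 1 with simplices:

  0-simplices (12): a, b, c, d, e, f, g, h, i, j, k, l
  1-simplices (15): ac, ae, bg, bj, ce, dg, dh, fg, fl, gh, gi, gj, gk, gl, ik

so the chain groups are C_0 ≅ Z^12, C_1 ≅ Z^15.

∂_1: C_1 → C_0 maps an edge to its endpoints' difference, ∂[p,q] = q − p. For instance
  ∂fl = l − f.
The 12×15 boundary matrix has rank 10 and Smith normal form diag(1,1,1,1,1,1,1,1,1,1).

From H_k ≅ ker(∂_k) / im(∂_{k+1}) we obtain:

  H_0: rank C_0 − rank ∂_1 = 12 − 10 = 2, and the invariant factors of ∂_1 are all 1, so H_0 ≅ Z^2.
  H_1: rank ker ∂_1 − rank ∂_2 = (15 − 10) − 0 = 5, and there is no ∂_2, so H_1 ≅ Z^5.

As a check, the Euler characteristic is 12 − 15 = -3, which agrees with 2 − 5 = -3.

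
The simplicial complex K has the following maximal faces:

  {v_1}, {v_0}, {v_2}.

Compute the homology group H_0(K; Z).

H_0 ≅ Z^3.

Order the vertices as v_0 < v_1 < v_2. Listing each simplex with vertices in this order, K has dimension 0 with simplices:

  0-simplices (3): [v_0], [v_1], [v_2]

giving chain groups C_0 ≅ Z^3.

From H_k ≅ ker(∂_k) / im(∂_{k+1}) we obtain:

  H_0: rank C_0 − rank ∂_1 = 3 − 0 = 3, and there is no ∂_1, so H_0 ≅ Z^3.

(K is a triangulation of a set of 3 points.)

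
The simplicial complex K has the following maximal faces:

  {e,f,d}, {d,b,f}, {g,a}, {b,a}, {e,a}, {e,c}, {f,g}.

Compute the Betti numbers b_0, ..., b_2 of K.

We work with the vertex ordering a < b < c < d < e < f < g. The simplices of K, each written with vertices in increasing order, are:

  0-simplices (7): a, b, c, d, e, f, g
  1-simplices (10): ab, ae, ag, bd, bf, ce, de, df, ef, fg
  2-simplices (2): bdf, def

Hence C_0 ≅ Z^7, C_1 ≅ Z^10, C_2 ≅ Z^2.

Boundary ∂_1: C_1 → C_0 sends each edge [p,q] (with p < q) to q − p.
The 7×10 boundary matrix has rank 6 and Smith normal form diag(1,1,1,1,1,1).

Boundary ∂_2: C_2 → C_1 maps a triangle to the signed sum of its edges. For instance
  ∂bdf = df − bf + bd,
  ∂def = ef − df + de.
This gives a 10×2 integer matrix of rank 2; reducing to Smith normal form yields diagonal entries (1,1).

Reading off H_k = ker ∂_k / im ∂_{k+1}:

  H_0: rank C_0 − rank ∂_1 = 7 − 6 = 1, and the invariant factors of ∂_1 are all 1, so H_0 = Z.
  H_1: rank ker ∂_1 − rank ∂_2 = (10 − 6) − 2 = 2, and the invariant factors of ∂_2 are all 1, so H_1 = Z^2.
  H_2: rank ker ∂_2 − rank ∂_3 = (2 − 2) − 0 = 0, and there is no ∂_3, so H_2 = 0.

Hence the Betti numbers are b_0 = 1, b_1 = 2, b_2 = 0.

b_0 = 1, b_1 = 2, b_2 = 0.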